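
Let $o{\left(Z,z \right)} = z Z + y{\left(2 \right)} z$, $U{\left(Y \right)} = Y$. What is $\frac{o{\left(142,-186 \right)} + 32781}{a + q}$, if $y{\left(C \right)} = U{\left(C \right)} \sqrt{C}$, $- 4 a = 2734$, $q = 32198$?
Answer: $\frac{12738}{63029} - \frac{744 \sqrt{2}}{63029} \approx 0.1854$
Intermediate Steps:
$a = - \frac{1367}{2}$ ($a = \left(- \frac{1}{4}\right) 2734 = - \frac{1367}{2} \approx -683.5$)
$y{\left(C \right)} = C^{\frac{3}{2}}$ ($y{\left(C \right)} = C \sqrt{C} = C^{\frac{3}{2}}$)
$o{\left(Z,z \right)} = Z z + 2 z \sqrt{2}$ ($o{\left(Z,z \right)} = z Z + 2^{\frac{3}{2}} z = Z z + 2 \sqrt{2} z = Z z + 2 z \sqrt{2}$)
$\frac{o{\left(142,-186 \right)} + 32781}{a + q} = \frac{- 186 \left(142 + 2 \sqrt{2}\right) + 32781}{- \frac{1367}{2} + 32198} = \frac{\left(-26412 - 372 \sqrt{2}\right) + 32781}{\frac{63029}{2}} = \left(6369 - 372 \sqrt{2}\right) \frac{2}{63029} = \frac{12738}{63029} - \frac{744 \sqrt{2}}{63029}$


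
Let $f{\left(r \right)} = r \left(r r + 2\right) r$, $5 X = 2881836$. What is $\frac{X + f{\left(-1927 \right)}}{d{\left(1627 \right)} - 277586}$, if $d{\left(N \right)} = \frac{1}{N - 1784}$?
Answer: $- \frac{3608074636077989}{72635005} \approx -4.9674 \cdot 10^{7}$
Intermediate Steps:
$d{\left(N \right)} = \frac{1}{-1784 + N}$
$X = \frac{2881836}{5}$ ($X = \frac{1}{5} \cdot 2881836 = \frac{2881836}{5} \approx 5.7637 \cdot 10^{5}$)
$f{\left(r \right)} = r^{2} \left(2 + r^{2}\right)$ ($f{\left(r \right)} = r \left(r^{2} + 2\right) r = r \left(2 + r^{2}\right) r = r^{2} \left(2 + r^{2}\right)$)
$\frac{X + f{\left(-1927 \right)}}{d{\left(1627 \right)} - 277586} = \frac{\frac{2881836}{5} + \left(-1927\right)^{2} \left(2 + \left(-1927\right)^{2}\right)}{\frac{1}{-1784 + 1627} - 277586} = \frac{\frac{2881836}{5} + 3713329 \left(2 + 3713329\right)}{\frac{1}{-157} - 277586} = \frac{\frac{2881836}{5} + 3713329 \cdot 3713331}{- \frac{1}{157} - 277586} = \frac{\frac{2881836}{5} + 13788819688899}{- \frac{43581003}{157}} = \frac{68944101326331}{5} \left(- \frac{157}{43581003}\right) = - \frac{3608074636077989}{72635005}$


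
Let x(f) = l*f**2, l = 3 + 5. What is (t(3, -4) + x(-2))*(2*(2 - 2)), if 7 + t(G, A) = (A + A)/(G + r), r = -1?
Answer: 0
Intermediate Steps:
l = 8
x(f) = 8*f**2
t(G, A) = -7 + 2*A/(-1 + G) (t(G, A) = -7 + (A + A)/(G - 1) = -7 + (2*A)/(-1 + G) = -7 + 2*A/(-1 + G))
(t(3, -4) + x(-2))*(2*(2 - 2)) = ((7 - 7*3 + 2*(-4))/(-1 + 3) + 8*(-2)**2)*(2*(2 - 2)) = ((7 - 21 - 8)/2 + 8*4)*(2*0) = ((1/2)*(-22) + 32)*0 = (-11 + 32)*0 = 21*0 = 0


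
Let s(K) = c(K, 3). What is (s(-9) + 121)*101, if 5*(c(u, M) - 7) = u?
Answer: 63731/5 ≈ 12746.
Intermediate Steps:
c(u, M) = 7 + u/5
s(K) = 7 + K/5
(s(-9) + 121)*101 = ((7 + (⅕)*(-9)) + 121)*101 = ((7 - 9/5) + 121)*101 = (26/5 + 121)*101 = (631/5)*101 = 63731/5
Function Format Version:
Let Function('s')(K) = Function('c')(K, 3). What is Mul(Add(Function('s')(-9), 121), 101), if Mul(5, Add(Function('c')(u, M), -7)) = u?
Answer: Rational(63731, 5) ≈ 12746.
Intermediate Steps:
Function('c')(u, M) = Add(7, Mul(Rational(1, 5), u))
Function('s')(K) = Add(7, Mul(Rational(1, 5), K))
Mul(Add(Function('s')(-9), 121), 101) = Mul(Add(Add(7, Mul(Rational(1, 5), -9)), 121), 101) = Mul(Add(Add(7, Rational(-9, 5)), 121), 101) = Mul(Add(Rational(26, 5), 121), 101) = Mul(Rational(631, 5), 101) = Rational(63731, 5)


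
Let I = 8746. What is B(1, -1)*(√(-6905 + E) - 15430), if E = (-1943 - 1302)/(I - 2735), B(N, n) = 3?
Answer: -46290 + 60*I*√623779503/6011 ≈ -46290.0 + 249.3*I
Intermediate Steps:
E = -3245/6011 (E = (-1943 - 1302)/(8746 - 2735) = -3245/6011 ≈ -0.53984)
B(1, -1)*(√(-6905 + E) - 15430) = 3*(√(-6905 - 3245/6011) - 15430) = 3*(√(-41509200/6011) - 15430) = 3*(20*I*√623779503/6011 - 15430) = 3*(-15430 + 20*I*√623779503/6011) = -46290 + 60*I*√623779503/6011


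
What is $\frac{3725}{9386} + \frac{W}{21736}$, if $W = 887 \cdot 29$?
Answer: $\frac{652637}{412984} \approx 1.5803$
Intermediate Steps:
$W = 25723$
$\frac{3725}{9386} + \frac{W}{21736} = \frac{3725}{9386} + \frac{25723}{21736} = \frac{652637}{412984}$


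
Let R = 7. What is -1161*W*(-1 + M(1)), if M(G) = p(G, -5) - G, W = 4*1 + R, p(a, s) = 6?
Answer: -51084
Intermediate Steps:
W = 11 (W = 4*1 + 7 = 4 + 7 = 11)
M(G) = 6 - G
-1161*W*(-1 + M(1)) = -12771*(-1 + (6 - 1*1)) = -12771*(-1 + (6 - 1)) = -12771*(-1 + 5) = -12771*4 = -1161*44 = -51084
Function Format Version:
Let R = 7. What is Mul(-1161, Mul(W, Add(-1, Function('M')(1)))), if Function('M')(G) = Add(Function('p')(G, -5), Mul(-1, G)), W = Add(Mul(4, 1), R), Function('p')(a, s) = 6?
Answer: -51084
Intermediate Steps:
W = 11 (W = Add(Mul(4, 1), 7) = Add(4, 7) = 11)
Function('M')(G) = Add(6, Mul(-1, G))
Mul(-1161, Mul(W, Add(-1, Function('M')(1)))) = Mul(-1161, Mul(11, Add(-1, Add(6, Mul(-1, 1))))) = Mul(-1161, Mul(11, Add(-1, Add(6, -1)))) = Mul(-1161, Mul(11, Add(-1, 5))) = Mul(-1161, Mul(11, 4)) = Mul(-1161, 44) = -51084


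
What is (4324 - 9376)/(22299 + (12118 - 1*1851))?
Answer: -2526/16283 ≈ -0.15513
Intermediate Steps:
(4324 - 9376)/(22299 + (12118 - 1*1851)) = -5052/(22299 + (12118 - 1851)) = -5052/(22299 + 10267) = -5052/32566 = -5052*1/32566 = -2526/16283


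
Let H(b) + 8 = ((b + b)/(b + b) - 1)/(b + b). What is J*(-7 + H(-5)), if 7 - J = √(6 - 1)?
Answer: -105 + 15*√5 ≈ -71.459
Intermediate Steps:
J = 7 - √5 (J = 7 - √(6 - 1) = 7 - √5 ≈ 4.7639)
H(b) = -8 (H(b) = -8 + ((b + b)/(b + b) - 1)/(b + b) = -8 + ((2*b)/((2*b)) - 1)/((2*b)) = -8 + ((2*b)*(1/(2*b)) - 1)*(1/(2*b)) = -8 + (1 - 1)*(1/(2*b)) = -8 + 0*(1/(2*b)) = -8 + 0 = -8)
J*(-7 + H(-5)) = (7 - √5)*(-7 - 8) = (7 - √5)*(-15) = -105 + 15*√5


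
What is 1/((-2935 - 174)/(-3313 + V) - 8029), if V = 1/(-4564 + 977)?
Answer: -11883732/95403332245 ≈ -0.00012456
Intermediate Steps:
V = -1/3587 (V = 1/(-3587) = -1/3587 ≈ -0.00027878)
1/((-2935 - 174)/(-3313 + V) - 8029) = 1/((-2935 - 174)/(-3313 - 1/3587) - 8029) = 1/(-3109/(-11883732/3587) - 8029) = 1/(-3109*(-3587/11883732) - 8029) = 1/(11151983/11883732 - 8029) = 1/(-95403332245/11883732) = -11883732/95403332245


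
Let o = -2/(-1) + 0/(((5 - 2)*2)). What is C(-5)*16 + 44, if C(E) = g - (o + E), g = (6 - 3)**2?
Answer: 236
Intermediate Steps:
g = 9 (g = 3**2 = 9)
o = 2 (o = -2*(-1) + 0/((3*2)) = 2 + 0/6 = 2 + 0*(1/6) = 2 + 0 = 2)
C(E) = 7 - E (C(E) = 9 - (2 + E) = 9 + (-2 - E) = 7 - E)
C(-5)*16 + 44 = (7 - 1*(-5))*16 + 44 = (7 + 5)*16 + 44 = 12*16 + 44 = 192 + 44 = 236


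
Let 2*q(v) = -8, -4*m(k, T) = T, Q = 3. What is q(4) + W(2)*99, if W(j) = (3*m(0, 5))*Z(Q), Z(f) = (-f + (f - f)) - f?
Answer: 4447/2 ≈ 2223.5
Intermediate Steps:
m(k, T) = -T/4
q(v) = -4 (q(v) = (1/2)*(-8) = -4)
Z(f) = -2*f (Z(f) = (-f + 0) - f = -f - f = -2*f)
W(j) = 45/2 (W(j) = (3*(-1/4*5))*(-2*3) = (3*(-5/4))*(-6) = -15/4*(-6) = 45/2)
q(4) + W(2)*99 = -4 + (45/2)*99 = -4 + 4455/2 = 4447/2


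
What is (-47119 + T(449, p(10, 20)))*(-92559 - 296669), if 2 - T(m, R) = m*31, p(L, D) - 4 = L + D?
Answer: 23756920208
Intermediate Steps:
p(L, D) = 4 + D + L (p(L, D) = 4 + (L + D) = 4 + (D + L) = 4 + D + L)
T(m, R) = 2 - 31*m (T(m, R) = 2 - m*31 = 2 - 31*m)
(-47119 + T(449, p(10, 20)))*(-92559 - 296669) = (-47119 + (2 - 31*449))*(-92559 - 296669) = (-47119 + (2 - 13919))*(-389228) = (-47119 - 13917)*(-389228) = -61036*(-389228) = 23756920208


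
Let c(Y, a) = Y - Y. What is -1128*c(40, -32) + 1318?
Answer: 1318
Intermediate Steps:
c(Y, a) = 0
-1128*c(40, -32) + 1318 = -1128*0 + 1318 = 0 + 1318 = 1318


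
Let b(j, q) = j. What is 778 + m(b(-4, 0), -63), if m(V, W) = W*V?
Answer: 1030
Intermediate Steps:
m(V, W) = V*W
778 + m(b(-4, 0), -63) = 778 - 4*(-63) = 778 + 252 = 1030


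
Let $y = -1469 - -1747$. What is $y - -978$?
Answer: $1256$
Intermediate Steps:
$y = 278$ ($y = -1469 + 1747 = 278$)
$y - -978 = 278 - -978 = 278 + 978 = 1256$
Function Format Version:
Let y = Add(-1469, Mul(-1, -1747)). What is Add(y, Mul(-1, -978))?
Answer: 1256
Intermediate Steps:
y = 278 (y = Add(-1469, 1747) = 278)
Add(y, Mul(-1, -978)) = Add(278, Mul(-1, -978)) = Add(278, 978) = 1256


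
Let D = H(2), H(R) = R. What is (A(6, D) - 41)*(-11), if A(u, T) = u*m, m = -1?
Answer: 517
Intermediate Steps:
D = 2
A(u, T) = -u (A(u, T) = u*(-1) = -u)
(A(6, D) - 41)*(-11) = (-1*6 - 41)*(-11) = (-6 - 41)*(-11) = -47*(-11) = 517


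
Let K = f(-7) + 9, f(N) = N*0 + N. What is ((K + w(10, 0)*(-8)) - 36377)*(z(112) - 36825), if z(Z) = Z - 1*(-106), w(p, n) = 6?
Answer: 1333336761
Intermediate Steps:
f(N) = N (f(N) = 0 + N = N)
K = 2 (K = -7 + 9 = 2)
z(Z) = 106 + Z (z(Z) = Z + 106 = 106 + Z)
((K + w(10, 0)*(-8)) - 36377)*(z(112) - 36825) = ((2 + 6*(-8)) - 36377)*((106 + 112) - 36825) = ((2 - 48) - 36377)*(218 - 36825) = (-46 - 36377)*(-36607) = -36423*(-36607) = 1333336761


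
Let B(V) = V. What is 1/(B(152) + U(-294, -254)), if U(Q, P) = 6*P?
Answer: -1/1372 ≈ -0.00072886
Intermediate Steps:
1/(B(152) + U(-294, -254)) = 1/(152 + 6*(-254)) = 1/(152 - 1524) = 1/(-1372) = -1/1372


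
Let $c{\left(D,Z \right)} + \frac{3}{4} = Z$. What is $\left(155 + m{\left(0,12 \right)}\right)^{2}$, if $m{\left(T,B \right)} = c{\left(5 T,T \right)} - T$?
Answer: $\frac{380689}{16} \approx 23793.0$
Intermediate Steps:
$c{\left(D,Z \right)} = - \frac{3}{4} + Z$
$m{\left(T,B \right)} = - \frac{3}{4}$ ($m{\left(T,B \right)} = \left(- \frac{3}{4} + T\right) - T = - \frac{3}{4}$)
$\left(155 + m{\left(0,12 \right)}\right)^{2} = \left(155 - \frac{3}{4}\right)^{2} = \left(\frac{617}{4}\right)^{2} = \frac{380689}{16}$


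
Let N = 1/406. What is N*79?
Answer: 79/406 ≈ 0.19458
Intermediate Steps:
N = 1/406 ≈ 0.0024631
N*79 = (1/406)*79 = 79/406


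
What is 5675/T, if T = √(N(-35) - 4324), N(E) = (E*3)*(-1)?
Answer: -5675*I*√4219/4219 ≈ -87.37*I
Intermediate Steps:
N(E) = -3*E (N(E) = (3*E)*(-1) = -3*E)
T = I*√4219 (T = √(-3*(-35) - 4324) = √(105 - 4324) = √(-4219) = I*√4219 ≈ 64.954*I)
5675/T = 5675/((I*√4219)) = 5675*(-I*√4219/4219) = -5675*I*√4219/4219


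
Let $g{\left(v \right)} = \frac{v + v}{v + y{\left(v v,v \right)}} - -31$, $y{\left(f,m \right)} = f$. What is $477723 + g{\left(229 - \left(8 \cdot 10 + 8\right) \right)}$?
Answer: $\frac{33920535}{71} \approx 4.7775 \cdot 10^{5}$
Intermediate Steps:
$g{\left(v \right)} = 31 + \frac{2 v}{v + v^{2}}$ ($g{\left(v \right)} = \frac{v + v}{v + v v} - -31 = \frac{2 v}{v + v^{2}} + 31 = 31 + \frac{2 v}{v + v^{2}}$)
$477723 + g{\left(229 - \left(8 \cdot 10 + 8\right) \right)} = 477723 + \frac{33 + 31 \left(229 - \left(8 \cdot 10 + 8\right)\right)}{1 + \left(229 - \left(8 \cdot 10 + 8\right)\right)} = 477723 + \frac{33 + 31 \left(229 - \left(80 + 8\right)\right)}{1 + \left(229 - \left(80 + 8\right)\right)} = 477723 + \frac{33 + 31 \left(229 - 88\right)}{1 + \left(229 - 88\right)} = 477723 + \frac{33 + 31 \cdot 141}{1 + 141} = 477723 + \frac{33 + 4371}{142} = 477723 + \frac{1}{142} \cdot 4404 = 477723 + \frac{2202}{71} = \frac{33920535}{71}$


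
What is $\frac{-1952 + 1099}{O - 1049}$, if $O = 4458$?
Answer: $- \frac{853}{3409} \approx -0.25022$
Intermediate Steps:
$\frac{-1952 + 1099}{O - 1049} = \frac{-1952 + 1099}{4458 - 1049} = - \frac{853}{3409}$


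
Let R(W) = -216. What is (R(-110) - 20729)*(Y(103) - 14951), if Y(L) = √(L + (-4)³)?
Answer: 313148695 - 20945*√39 ≈ 3.1302e+8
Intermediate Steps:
Y(L) = √(-64 + L) (Y(L) = √(L - 64) = √(-64 + L))
(R(-110) - 20729)*(Y(103) - 14951) = (-216 - 20729)*(√(-64 + 103) - 14951) = -20945*(√39 - 14951) = -20945*(-14951 + √39) = 313148695 - 20945*√39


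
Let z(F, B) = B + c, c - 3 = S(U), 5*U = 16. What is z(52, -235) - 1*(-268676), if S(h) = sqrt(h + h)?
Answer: 268444 + 4*sqrt(10)/5 ≈ 2.6845e+5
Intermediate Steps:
U = 16/5 (U = (1/5)*16 = 16/5 ≈ 3.2000)
S(h) = sqrt(2)*sqrt(h) (S(h) = sqrt(2*h) = sqrt(2)*sqrt(h))
c = 3 + 4*sqrt(10)/5 (c = 3 + sqrt(2)*sqrt(16/5) = 3 + sqrt(2)*(4*sqrt(5)/5) = 3 + 4*sqrt(10)/5 ≈ 5.5298)
z(F, B) = 3 + B + 4*sqrt(10)/5 (z(F, B) = B + (3 + 4*sqrt(10)/5) = 3 + B + 4*sqrt(10)/5)
z(52, -235) - 1*(-268676) = (3 - 235 + 4*sqrt(10)/5) - 1*(-268676) = (-232 + 4*sqrt(10)/5) + 268676 = 268444 + 4*sqrt(10)/5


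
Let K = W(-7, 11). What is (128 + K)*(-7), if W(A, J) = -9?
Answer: -833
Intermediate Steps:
K = -9
(128 + K)*(-7) = (128 - 9)*(-7) = 119*(-7) = -833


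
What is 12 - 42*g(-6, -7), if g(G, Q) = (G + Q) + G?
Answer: 810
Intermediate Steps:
g(G, Q) = Q + 2*G
12 - 42*g(-6, -7) = 12 - 42*(-7 + 2*(-6)) = 12 - 42*(-7 - 12) = 12 - 42*(-19) = 12 + 798 = 810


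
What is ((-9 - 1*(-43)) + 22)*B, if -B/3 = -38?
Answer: 6384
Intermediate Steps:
B = 114 (B = -3*(-38) = 114)
((-9 - 1*(-43)) + 22)*B = ((-9 - 1*(-43)) + 22)*114 = ((-9 + 43) + 22)*114 = (34 + 22)*114 = 56*114 = 6384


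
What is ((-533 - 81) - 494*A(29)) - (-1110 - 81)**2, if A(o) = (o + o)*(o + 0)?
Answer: -2250003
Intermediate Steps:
A(o) = 2*o**2 (A(o) = (2*o)*o = 2*o**2)
((-533 - 81) - 494*A(29)) - (-1110 - 81)**2 = ((-533 - 81) - 988*29**2) - (-1110 - 81)**2 = (-614 - 988*841) - 1*(-1191)**2 = (-614 - 494*1682) - 1*1418481 = (-614 - 830908) - 1418481 = -831522 - 1418481 = -2250003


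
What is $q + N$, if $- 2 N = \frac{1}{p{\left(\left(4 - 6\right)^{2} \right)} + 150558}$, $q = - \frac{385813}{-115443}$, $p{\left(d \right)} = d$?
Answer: $\frac{116177438369}{34762657932} \approx 3.342$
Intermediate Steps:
$q = \frac{385813}{115443}$ ($q = \left(-385813\right) \left(- \frac{1}{115443}\right) = \frac{385813}{115443} \approx 3.342$)
$N = - \frac{1}{301124}$ ($N = - \frac{1}{2 \left(\left(4 - 6\right)^{2} + 150558\right)} = - \frac{1}{2 \left(\left(-2\right)^{2} + 150558\right)} = - \frac{1}{2 \left(4 + 150558\right)} = - \frac{1}{2 \cdot 150562} = \left(- \frac{1}{2}\right) \frac{1}{150562} = - \frac{1}{301124} \approx -3.3209 \cdot 10^{-6}$)
$q + N = \frac{385813}{115443} - \frac{1}{301124} = \frac{116177438369}{34762657932}$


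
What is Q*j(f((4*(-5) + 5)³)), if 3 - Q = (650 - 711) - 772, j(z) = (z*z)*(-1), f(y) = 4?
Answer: -13376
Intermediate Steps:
j(z) = -z² (j(z) = z²*(-1) = -z²)
Q = 836 (Q = 3 - ((650 - 711) - 772) = 3 - (-61 - 772) = 3 - 1*(-833) = 3 + 833 = 836)
Q*j(f((4*(-5) + 5)³)) = 836*(-1*4²) = 836*(-1*16) = 836*(-16) = -13376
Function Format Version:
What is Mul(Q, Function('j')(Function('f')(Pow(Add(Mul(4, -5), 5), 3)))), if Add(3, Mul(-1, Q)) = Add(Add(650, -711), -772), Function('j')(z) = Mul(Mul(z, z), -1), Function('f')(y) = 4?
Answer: -13376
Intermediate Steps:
Function('j')(z) = Mul(-1, Pow(z, 2)) (Function('j')(z) = Mul(Pow(z, 2), -1) = Mul(-1, Pow(z, 2)))
Q = 836 (Q = Add(3, Mul(-1, Add(Add(650, -711), -772))) = Add(3, Mul(-1, Add(-61, -772))) = Add(3, Mul(-1, -833)) = Add(3, 833) = 836)
Mul(Q, Function('j')(Function('f')(Pow(Add(Mul(4, -5), 5), 3)))) = Mul(836, Mul(-1, Pow(4, 2))) = Mul(836, Mul(-1, 16)) = Mul(836, -16) = -13376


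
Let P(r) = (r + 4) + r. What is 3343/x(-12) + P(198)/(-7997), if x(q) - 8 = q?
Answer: -26735571/31988 ≈ -835.80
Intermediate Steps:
x(q) = 8 + q
P(r) = 4 + 2*r (P(r) = (4 + r) + r = 4 + 2*r)
3343/x(-12) + P(198)/(-7997) = 3343/(8 - 12) + (4 + 2*198)/(-7997) = 3343/(-4) + (4 + 396)*(-1/7997) = 3343*(-1/4) + 400*(-1/7997) = -3343/4 - 400/7997 = -26735571/31988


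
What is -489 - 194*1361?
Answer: -264523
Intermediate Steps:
-489 - 194*1361 = -489 - 264034 = -264523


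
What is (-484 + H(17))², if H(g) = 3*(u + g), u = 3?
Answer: 179776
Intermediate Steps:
H(g) = 9 + 3*g (H(g) = 3*(3 + g) = 9 + 3*g)
(-484 + H(17))² = (-484 + (9 + 3*17))² = (-484 + (9 + 51))² = (-484 + 60)² = (-424)² = 179776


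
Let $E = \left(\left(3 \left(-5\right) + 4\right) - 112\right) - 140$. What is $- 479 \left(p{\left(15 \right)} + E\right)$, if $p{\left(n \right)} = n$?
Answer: $118792$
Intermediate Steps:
$E = -263$ ($E = \left(\left(-15 + 4\right) - 112\right) - 140 = \left(-11 - 112\right) - 140 = -123 - 140 = -263$)
$- 479 \left(p{\left(15 \right)} + E\right) = - 479 \left(15 - 263\right) = \left(-479\right) \left(-248\right) = 118792$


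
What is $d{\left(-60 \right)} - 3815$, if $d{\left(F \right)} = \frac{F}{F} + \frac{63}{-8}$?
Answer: $- \frac{30575}{8} \approx -3821.9$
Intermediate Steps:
$d{\left(F \right)} = - \frac{55}{8}$ ($d{\left(F \right)} = 1 + 63 \left(- \frac{1}{8}\right) = 1 - \frac{63}{8} = - \frac{55}{8}$)
$d{\left(-60 \right)} - 3815 = - \frac{55}{8} - 3815 = - \frac{30575}{8}$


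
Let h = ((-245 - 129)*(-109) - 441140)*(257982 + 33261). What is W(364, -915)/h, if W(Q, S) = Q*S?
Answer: 4270/1494950319 ≈ 2.8563e-6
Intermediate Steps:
h = -116606124882 (h = (-374*(-109) - 441140)*291243 = (40766 - 441140)*291243 = -400374*291243 = -116606124882)
W(364, -915)/h = (364*(-915))/(-116606124882) = -333060*(-1/116606124882) = 4270/1494950319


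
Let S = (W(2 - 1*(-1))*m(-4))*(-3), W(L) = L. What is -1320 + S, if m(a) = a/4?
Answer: -1311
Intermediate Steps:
m(a) = a/4 (m(a) = a*(1/4) = a/4)
S = 9 (S = ((2 - 1*(-1))*((1/4)*(-4)))*(-3) = ((2 + 1)*(-1))*(-3) = (3*(-1))*(-3) = -3*(-3) = 9)
-1320 + S = -1320 + 9 = -1311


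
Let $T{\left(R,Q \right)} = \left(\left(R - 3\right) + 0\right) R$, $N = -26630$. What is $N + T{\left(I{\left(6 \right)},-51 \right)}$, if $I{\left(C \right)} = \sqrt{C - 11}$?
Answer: $-26635 - 3 i \sqrt{5} \approx -26635.0 - 6.7082 i$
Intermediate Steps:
$I{\left(C \right)} = \sqrt{-11 + C}$
$T{\left(R,Q \right)} = R \left(-3 + R\right)$ ($T{\left(R,Q \right)} = \left(\left(-3 + R\right) + 0\right) R = \left(-3 + R\right) R = R \left(-3 + R\right)$)
$N + T{\left(I{\left(6 \right)},-51 \right)} = -26630 + \sqrt{-11 + 6} \left(-3 + \sqrt{-11 + 6}\right) = -26630 + \sqrt{-5} \left(-3 + \sqrt{-5}\right) = -26630 + i \sqrt{5} \left(-3 + i \sqrt{5}\right)$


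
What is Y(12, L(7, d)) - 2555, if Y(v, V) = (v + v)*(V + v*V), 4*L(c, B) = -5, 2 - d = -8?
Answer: -2945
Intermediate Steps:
d = 10 (d = 2 - 1*(-8) = 2 + 8 = 10)
L(c, B) = -5/4 (L(c, B) = (1/4)*(-5) = -5/4)
Y(v, V) = 2*v*(V + V*v) (Y(v, V) = (2*v)*(V + V*v) = 2*v*(V + V*v))
Y(12, L(7, d)) - 2555 = 2*(-5/4)*12*(1 + 12) - 2555 = 2*(-5/4)*12*13 - 2555 = -390 - 2555 = -2945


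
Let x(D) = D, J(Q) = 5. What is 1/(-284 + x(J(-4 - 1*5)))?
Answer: -1/279 ≈ -0.0035842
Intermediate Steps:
1/(-284 + x(J(-4 - 1*5))) = 1/(-284 + 5) = 1/(-279) = -1/279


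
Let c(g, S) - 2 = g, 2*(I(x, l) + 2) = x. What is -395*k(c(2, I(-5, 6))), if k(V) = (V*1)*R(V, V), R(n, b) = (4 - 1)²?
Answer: -14220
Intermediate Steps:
I(x, l) = -2 + x/2
R(n, b) = 9 (R(n, b) = 3² = 9)
c(g, S) = 2 + g
k(V) = 9*V (k(V) = (V*1)*9 = V*9 = 9*V)
-395*k(c(2, I(-5, 6))) = -3555*(2 + 2) = -3555*4 = -395*36 = -14220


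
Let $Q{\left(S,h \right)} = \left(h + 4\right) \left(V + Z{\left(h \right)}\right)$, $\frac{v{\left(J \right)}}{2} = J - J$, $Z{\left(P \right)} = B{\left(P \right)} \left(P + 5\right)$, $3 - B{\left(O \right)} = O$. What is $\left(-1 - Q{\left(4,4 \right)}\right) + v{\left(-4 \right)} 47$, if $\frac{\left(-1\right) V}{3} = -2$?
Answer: $23$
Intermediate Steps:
$V = 6$ ($V = \left(-3\right) \left(-2\right) = 6$)
$B{\left(O \right)} = 3 - O$
$Z{\left(P \right)} = \left(3 - P\right) \left(5 + P\right)$ ($Z{\left(P \right)} = \left(3 - P\right) \left(P + 5\right) = \left(3 - P\right) \left(5 + P\right)$)
$v{\left(J \right)} = 0$ ($v{\left(J \right)} = 2 \left(J - J\right) = 2 \cdot 0 = 0$)
$Q{\left(S,h \right)} = \left(4 + h\right) \left(6 - \left(-3 + h\right) \left(5 + h\right)\right)$ ($Q{\left(S,h \right)} = \left(h + 4\right) \left(6 - \left(-3 + h\right) \left(5 + h\right)\right) = \left(4 + h\right) \left(6 - \left(-3 + h\right) \left(5 + h\right)\right)$)
$\left(-1 - Q{\left(4,4 \right)}\right) + v{\left(-4 \right)} 47 = \left(-1 - \left(84 - 4^{3} - 6 \cdot 4^{2} + 13 \cdot 4\right)\right) + 0 \cdot 47 = \left(-1 - \left(84 - 64 - 96 + 52\right)\right) + 0 = \left(-1 - -24\right) + 0 = \left(-1 + 24\right) + 0 = 23 + 0 = 23$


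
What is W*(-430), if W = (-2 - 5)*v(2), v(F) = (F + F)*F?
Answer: 24080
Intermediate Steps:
v(F) = 2*F² (v(F) = (2*F)*F = 2*F²)
W = -56 (W = (-2 - 5)*(2*2²) = -14*4 = -7*8 = -56)
W*(-430) = -56*(-430) = 24080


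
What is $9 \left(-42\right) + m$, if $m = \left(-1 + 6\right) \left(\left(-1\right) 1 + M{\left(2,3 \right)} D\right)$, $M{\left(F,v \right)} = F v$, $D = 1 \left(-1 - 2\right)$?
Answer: $-473$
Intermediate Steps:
$D = -3$ ($D = 1 \left(-3\right) = -3$)
$m = -95$ ($m = \left(-1 + 6\right) \left(\left(-1\right) 1 + 2 \cdot 3 \left(-3\right)\right) = 5 \left(-1 + 6 \left(-3\right)\right) = 5 \left(-1 - 18\right) = 5 \left(-19\right) = -95$)
$9 \left(-42\right) + m = 9 \left(-42\right) - 95 = -378 - 95 = -473$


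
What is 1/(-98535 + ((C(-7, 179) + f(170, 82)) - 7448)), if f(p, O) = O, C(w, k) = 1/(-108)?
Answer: -108/11437309 ≈ -9.4428e-6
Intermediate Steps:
C(w, k) = -1/108
1/(-98535 + ((C(-7, 179) + f(170, 82)) - 7448)) = 1/(-98535 + ((-1/108 + 82) - 7448)) = 1/(-98535 + (8855/108 - 7448)) = 1/(-98535 - 795529/108) = 1/(-11437309/108) = -108/11437309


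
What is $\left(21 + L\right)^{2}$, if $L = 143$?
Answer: $26896$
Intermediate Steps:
$\left(21 + L\right)^{2} = \left(21 + 143\right)^{2} = 164^{2} = 26896$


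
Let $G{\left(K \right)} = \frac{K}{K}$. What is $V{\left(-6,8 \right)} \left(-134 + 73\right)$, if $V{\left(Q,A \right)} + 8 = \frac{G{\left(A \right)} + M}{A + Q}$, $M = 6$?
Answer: $\frac{549}{2} \approx 274.5$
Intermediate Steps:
$G{\left(K \right)} = 1$
$V{\left(Q,A \right)} = -8 + \frac{7}{A + Q}$ ($V{\left(Q,A \right)} = -8 + \frac{1 + 6}{A + Q} = -8 + \frac{7}{A + Q}$)
$V{\left(-6,8 \right)} \left(-134 + 73\right) = \frac{7 - 64 - -48}{8 - 6} \left(-134 + 73\right) = \frac{7 - 64 + 48}{2} \left(-61\right) = \frac{1}{2} \left(-9\right) \left(-61\right) = \left(- \frac{9}{2}\right) \left(-61\right) = \frac{549}{2}$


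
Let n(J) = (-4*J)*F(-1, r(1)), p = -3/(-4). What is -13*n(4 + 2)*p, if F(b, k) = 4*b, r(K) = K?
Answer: -936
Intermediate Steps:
p = 3/4 (p = -3*(-1/4) = 3/4 ≈ 0.75000)
n(J) = 16*J (n(J) = (-4*J)*(4*(-1)) = -4*J*(-4) = 16*J)
-13*n(4 + 2)*p = -13*(16*(4 + 2))*3/4 = -13*(16*6)*3/4 = -13*96*3/4 = -1248*3/4 = -1*936 = -936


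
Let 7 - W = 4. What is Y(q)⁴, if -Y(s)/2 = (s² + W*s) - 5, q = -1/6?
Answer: 1506138481/104976 ≈ 14347.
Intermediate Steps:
W = 3 (W = 7 - 1*4 = 7 - 4 = 3)
q = -⅙ (q = -1*⅙ = -⅙ ≈ -0.16667)
Y(s) = 10 - 6*s - 2*s² (Y(s) = -2*((s² + 3*s) - 5) = -2*(-5 + s² + 3*s) = 10 - 6*s - 2*s²)
Y(q)⁴ = (10 - 6*(-⅙) - 2*(-⅙)²)⁴ = (10 + 1 - 2*1/36)⁴ = (10 + 1 - 1/18)⁴ = (197/18)⁴ = 1506138481/104976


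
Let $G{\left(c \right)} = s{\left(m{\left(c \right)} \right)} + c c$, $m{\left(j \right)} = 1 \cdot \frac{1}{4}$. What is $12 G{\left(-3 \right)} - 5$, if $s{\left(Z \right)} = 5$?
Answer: $163$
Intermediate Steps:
$m{\left(j \right)} = \frac{1}{4}$ ($m{\left(j \right)} = 1 \cdot \frac{1}{4} = \frac{1}{4}$)
$G{\left(c \right)} = 5 + c^{2}$ ($G{\left(c \right)} = 5 + c c = 5 + c^{2}$)
$12 G{\left(-3 \right)} - 5 = 12 \left(5 + \left(-3\right)^{2}\right) - 5 = 12 \left(5 + 9\right) - 5 = 12 \cdot 14 - 5 = 168 - 5 = 163$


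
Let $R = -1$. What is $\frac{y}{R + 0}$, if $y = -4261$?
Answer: $4261$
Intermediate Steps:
$\frac{y}{R + 0} = \frac{1}{-1 + 0} \left(-4261\right) = \frac{1}{-1} \left(-4261\right) = \left(-1\right) \left(-4261\right) = 4261$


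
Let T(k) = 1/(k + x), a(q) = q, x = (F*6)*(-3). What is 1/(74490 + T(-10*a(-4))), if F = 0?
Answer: 40/2979601 ≈ 1.3425e-5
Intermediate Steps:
x = 0 (x = (0*6)*(-3) = 0*(-3) = 0)
T(k) = 1/k (T(k) = 1/(k + 0) = 1/k)
1/(74490 + T(-10*a(-4))) = 1/(74490 + 1/(-10*(-4))) = 1/(74490 + 1/40) = 1/(2979601/40) = 40/2979601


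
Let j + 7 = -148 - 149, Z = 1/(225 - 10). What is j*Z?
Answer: -304/215 ≈ -1.4140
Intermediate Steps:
Z = 1/215 ≈ 0.0046512
j = -304 (j = -7 + (-148 - 149) = -7 - 297 = -304)
j*Z = -304*1/215 = -304/215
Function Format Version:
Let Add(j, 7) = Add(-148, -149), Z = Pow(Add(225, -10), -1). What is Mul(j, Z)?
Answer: Rational(-304, 215) ≈ -1.4140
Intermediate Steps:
Z = Rational(1, 215) (Z = Pow(215, -1) = Rational(1, 215) ≈ 0.0046512)
j = -304 (j = Add(-7, Add(-148, -149)) = Add(-7, -297) = -304)
Mul(j, Z) = Mul(-304, Rational(1, 215)) = Rational(-304, 215)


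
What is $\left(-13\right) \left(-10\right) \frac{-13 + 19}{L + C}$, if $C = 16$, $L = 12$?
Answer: $\frac{195}{7} \approx 27.857$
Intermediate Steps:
$\left(-13\right) \left(-10\right) \frac{-13 + 19}{L + C} = \left(-13\right) \left(-10\right) \frac{-13 + 19}{12 + 16} = 130 \cdot \frac{6}{28} = 130 \cdot 6 \cdot \frac{1}{28} = 130 \cdot \frac{3}{14} = \frac{195}{7}$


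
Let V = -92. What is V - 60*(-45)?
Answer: 2608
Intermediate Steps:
V - 60*(-45) = -92 - 60*(-45) = -92 + 2700 = 2608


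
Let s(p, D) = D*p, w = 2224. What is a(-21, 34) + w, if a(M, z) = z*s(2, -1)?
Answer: 2156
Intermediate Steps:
a(M, z) = -2*z (a(M, z) = z*(-1*2) = z*(-2) = -2*z)
a(-21, 34) + w = -2*34 + 2224 = -68 + 2224 = 2156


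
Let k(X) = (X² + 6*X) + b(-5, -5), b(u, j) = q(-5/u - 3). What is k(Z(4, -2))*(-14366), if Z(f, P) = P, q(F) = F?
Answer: 143660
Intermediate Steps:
b(u, j) = -3 - 5/u (b(u, j) = -5/u - 3 = -3 - 5/u)
k(X) = -2 + X² + 6*X (k(X) = (X² + 6*X) + (-3 - 5/(-5)) = (X² + 6*X) + (-3 - 5*(-⅕)) = (X² + 6*X) + (-3 + 1) = (X² + 6*X) - 2 = -2 + X² + 6*X)
k(Z(4, -2))*(-14366) = (-2 + (-2)² + 6*(-2))*(-14366) = (-2 + 4 - 12)*(-14366) = -10*(-14366) = 143660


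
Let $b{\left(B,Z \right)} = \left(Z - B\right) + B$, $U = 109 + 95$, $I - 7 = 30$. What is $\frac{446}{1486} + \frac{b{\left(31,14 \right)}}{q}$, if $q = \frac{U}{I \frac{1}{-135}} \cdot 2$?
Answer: $\frac{5948983}{20462220} \approx 0.29073$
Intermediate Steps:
$I = 37$ ($I = 7 + 30 = 37$)
$U = 204$
$b{\left(B,Z \right)} = Z$
$q = - \frac{55080}{37}$ ($q = \frac{204}{37 \frac{1}{-135}} \cdot 2 = \frac{204}{37 \left(- \frac{1}{135}\right)} 2 = \frac{204}{- \frac{37}{135}} \cdot 2 = 204 \left(- \frac{135}{37}\right) 2 = \left(- \frac{27540}{37}\right) 2 = - \frac{55080}{37} \approx -1488.6$)
$\frac{446}{1486} + \frac{b{\left(31,14 \right)}}{q} = \frac{446}{1486} + \frac{14}{- \frac{55080}{37}} = 446 \cdot \frac{1}{1486} + 14 \left(- \frac{37}{55080}\right) = \frac{223}{743} - \frac{259}{27540} = \frac{5948983}{20462220}$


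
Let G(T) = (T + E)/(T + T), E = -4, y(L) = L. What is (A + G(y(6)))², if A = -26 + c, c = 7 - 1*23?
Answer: 63001/36 ≈ 1750.0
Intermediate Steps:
c = -16 (c = 7 - 23 = -16)
G(T) = (-4 + T)/(2*T) (G(T) = (T - 4)/(T + T) = (-4 + T)/((2*T)) = (-4 + T)*(1/(2*T)) = (-4 + T)/(2*T))
A = -42 (A = -26 - 16 = -42)
(A + G(y(6)))² = (-42 + (½)*(-4 + 6)/6)² = (-42 + (½)*(⅙)*2)² = (-42 + ⅙)² = (-251/6)² = 63001/36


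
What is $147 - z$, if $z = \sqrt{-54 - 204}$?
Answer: $147 - i \sqrt{258} \approx 147.0 - 16.062 i$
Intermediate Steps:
$z = i \sqrt{258}$ ($z = \sqrt{-258} = i \sqrt{258} \approx 16.062 i$)
$147 - z = 147 - i \sqrt{258}$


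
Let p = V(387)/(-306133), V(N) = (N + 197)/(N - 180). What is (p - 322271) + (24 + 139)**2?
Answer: -18738497056346/63369531 ≈ -2.9570e+5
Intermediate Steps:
V(N) = (197 + N)/(-180 + N)
p = -584/63369531 (p = ((197 + 387)/(-180 + 387))/(-306133) = (584/207)*(-1/306133) = -584/63369531 ≈ -9.2158e-6)
(p - 322271) + (24 + 139)**2 = (-584/63369531 - 322271) + (24 + 139)**2 = -20422162125485/63369531 + 163**2 = -20422162125485/63369531 + 26569 = -18738497056346/63369531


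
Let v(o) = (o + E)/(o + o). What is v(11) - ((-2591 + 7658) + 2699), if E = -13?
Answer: -85427/11 ≈ -7766.1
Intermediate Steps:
v(o) = (-13 + o)/(2*o) (v(o) = (o - 13)/(o + o) = (-13 + o)/((2*o)) = (-13 + o)*(1/(2*o)) = (-13 + o)/(2*o))
v(11) - ((-2591 + 7658) + 2699) = (1/2)*(-13 + 11)/11 - ((-2591 + 7658) + 2699) = (1/2)*(1/11)*(-2) - (5067 + 2699) = -1/11 - 1*7766 = -1/11 - 7766 = -85427/11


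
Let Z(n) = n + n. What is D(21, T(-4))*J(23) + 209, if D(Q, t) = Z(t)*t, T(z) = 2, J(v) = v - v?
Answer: 209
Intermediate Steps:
J(v) = 0
Z(n) = 2*n
D(Q, t) = 2*t² (D(Q, t) = (2*t)*t = 2*t²)
D(21, T(-4))*J(23) + 209 = (2*2²)*0 + 209 = (2*4)*0 + 209 = 8*0 + 209 = 0 + 209 = 209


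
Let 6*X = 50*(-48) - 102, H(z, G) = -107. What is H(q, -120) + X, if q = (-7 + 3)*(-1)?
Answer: -524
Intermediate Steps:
q = 4 (q = -4*(-1) = 4)
X = -417 (X = (50*(-48) - 102)/6 = (-2400 - 102)/6 = (1/6)*(-2502) = -417)
H(q, -120) + X = -107 - 417 = -524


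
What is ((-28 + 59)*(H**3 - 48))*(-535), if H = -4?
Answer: 1857520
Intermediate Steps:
((-28 + 59)*(H**3 - 48))*(-535) = ((-28 + 59)*((-4)**3 - 48))*(-535) = (31*(-64 - 48))*(-535) = (31*(-112))*(-535) = -3472*(-535) = 1857520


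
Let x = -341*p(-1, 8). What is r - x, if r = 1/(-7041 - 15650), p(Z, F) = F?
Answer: 61901047/22691 ≈ 2728.0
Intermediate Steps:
r = -1/22691 (r = 1/(-22691) = -1/22691 ≈ -4.4070e-5)
x = -2728 (x = -341*8 = -2728)
r - x = -1/22691 - 1*(-2728) = -1/22691 + 2728 = 61901047/22691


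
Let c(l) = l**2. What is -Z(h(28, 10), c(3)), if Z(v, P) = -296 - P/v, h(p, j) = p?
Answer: 8297/28 ≈ 296.32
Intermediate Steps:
Z(v, P) = -296 - P/v
-Z(h(28, 10), c(3)) = -(-296 - 1*3**2/28) = -(-296 - 1*9*1/28) = -(-296 - 9/28) = -1*(-8297/28) = 8297/28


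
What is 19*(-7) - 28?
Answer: -161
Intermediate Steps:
19*(-7) - 28 = -133 - 28 = -161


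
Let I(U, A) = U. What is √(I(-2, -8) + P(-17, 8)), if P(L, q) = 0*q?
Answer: I*√2 ≈ 1.4142*I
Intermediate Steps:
P(L, q) = 0
√(I(-2, -8) + P(-17, 8)) = √(-2 + 0) = √(-2) = I*√2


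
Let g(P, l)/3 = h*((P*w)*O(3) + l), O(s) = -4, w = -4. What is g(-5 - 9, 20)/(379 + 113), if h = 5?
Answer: -255/41 ≈ -6.2195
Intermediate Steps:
g(P, l) = 15*l + 240*P (g(P, l) = 3*(5*((P*(-4))*(-4) + l)) = 3*(5*(-4*P*(-4) + l)) = 3*(5*(16*P + l)) = 3*(5*(l + 16*P)) = 3*(5*l + 80*P) = 15*l + 240*P)
g(-5 - 9, 20)/(379 + 113) = (15*20 + 240*(-5 - 9))/(379 + 113) = (300 + 240*(-14))/492 = (300 - 3360)*(1/492) = -3060*1/492 = -255/41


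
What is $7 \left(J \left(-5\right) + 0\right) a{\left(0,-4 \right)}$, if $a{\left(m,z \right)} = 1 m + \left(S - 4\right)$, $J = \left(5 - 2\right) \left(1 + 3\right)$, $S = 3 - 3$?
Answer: $1680$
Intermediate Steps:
$S = 0$ ($S = 3 - 3 = 0$)
$J = 12$ ($J = 3 \cdot 4 = 12$)
$a{\left(m,z \right)} = -4 + m$ ($a{\left(m,z \right)} = 1 m + \left(0 - 4\right) = m + \left(0 - 4\right) = m - 4 = -4 + m$)
$7 \left(J \left(-5\right) + 0\right) a{\left(0,-4 \right)} = 7 \left(12 \left(-5\right) + 0\right) \left(-4 + 0\right) = 7 \left(-60 + 0\right) \left(-4\right) = 7 \left(-60\right) \left(-4\right) = \left(-420\right) \left(-4\right) = 1680$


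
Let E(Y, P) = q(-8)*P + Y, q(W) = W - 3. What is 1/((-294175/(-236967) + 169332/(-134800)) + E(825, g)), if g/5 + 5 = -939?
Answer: 7985787900/421210264958989 ≈ 1.8959e-5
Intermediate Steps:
q(W) = -3 + W
g = -4720 (g = -25 + 5*(-939) = -25 - 4695 = -4720)
E(Y, P) = Y - 11*P (E(Y, P) = (-3 - 8)*P + Y = -11*P + Y = Y - 11*P)
1/((-294175/(-236967) + 169332/(-134800)) + E(825, g)) = 1/((-294175/(-236967) + 169332/(-134800)) + (825 - 11*(-4720))) = 1/((-294175*(-1/236967) + 169332*(-1/134800)) + (825 + 51920)) = 1/((294175/236967 - 42333/33700) + 52745) = 1/(-117826511/7985787900 + 52745) = 1/(421210264958989/7985787900) = 7985787900/421210264958989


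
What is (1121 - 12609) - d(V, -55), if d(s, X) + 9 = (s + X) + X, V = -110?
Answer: -11259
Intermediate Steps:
d(s, X) = -9 + s + 2*X (d(s, X) = -9 + ((s + X) + X) = -9 + ((X + s) + X) = -9 + (s + 2*X) = -9 + s + 2*X)
(1121 - 12609) - d(V, -55) = (1121 - 12609) - (-9 - 110 + 2*(-55)) = -11488 - (-9 - 110 - 110) = -11488 - 1*(-229) = -11488 + 229 = -11259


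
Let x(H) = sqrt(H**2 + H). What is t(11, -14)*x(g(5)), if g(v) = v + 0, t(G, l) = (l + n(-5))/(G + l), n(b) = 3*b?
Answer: 29*sqrt(30)/3 ≈ 52.947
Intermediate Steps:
t(G, l) = (-15 + l)/(G + l) (t(G, l) = (l + 3*(-5))/(G + l) = (l - 15)/(G + l) = (-15 + l)/(G + l))
g(v) = v
x(H) = sqrt(H + H**2)
t(11, -14)*x(g(5)) = ((-15 - 14)/(11 - 14))*sqrt(5*(1 + 5)) = (-29/(-3))*sqrt(5*6) = (-1/3*(-29))*sqrt(30) = 29*sqrt(30)/3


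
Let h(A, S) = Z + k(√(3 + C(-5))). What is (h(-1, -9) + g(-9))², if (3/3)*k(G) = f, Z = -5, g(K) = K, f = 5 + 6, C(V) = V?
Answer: 9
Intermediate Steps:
f = 11
k(G) = 11
h(A, S) = 6 (h(A, S) = -5 + 11 = 6)
(h(-1, -9) + g(-9))² = (6 - 9)² = (-3)² = 9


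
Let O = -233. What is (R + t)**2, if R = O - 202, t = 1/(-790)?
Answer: 118096009801/624100 ≈ 1.8923e+5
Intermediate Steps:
t = -1/790 ≈ -0.0012658
R = -435 (R = -233 - 202 = -435)
(R + t)**2 = (-435 - 1/790)**2 = (-343651/790)**2 = 118096009801/624100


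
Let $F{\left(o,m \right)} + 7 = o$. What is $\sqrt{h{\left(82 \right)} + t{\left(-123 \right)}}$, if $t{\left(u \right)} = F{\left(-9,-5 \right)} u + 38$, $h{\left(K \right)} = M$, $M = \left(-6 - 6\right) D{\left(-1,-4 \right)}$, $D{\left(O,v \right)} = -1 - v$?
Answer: $\sqrt{1970} \approx 44.385$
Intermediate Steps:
$M = -36$ ($M = \left(-6 - 6\right) \left(-1 - -4\right) = - 12 \left(-1 + 4\right) = \left(-12\right) 3 = -36$)
$F{\left(o,m \right)} = -7 + o$
$h{\left(K \right)} = -36$
$t{\left(u \right)} = 38 - 16 u$ ($t{\left(u \right)} = \left(-7 - 9\right) u + 38 = - 16 u + 38 = 38 - 16 u$)
$\sqrt{h{\left(82 \right)} + t{\left(-123 \right)}} = \sqrt{-36 + \left(38 - -1968\right)} = \sqrt{-36 + \left(38 + 1968\right)} = \sqrt{-36 + 2006} = \sqrt{1970}$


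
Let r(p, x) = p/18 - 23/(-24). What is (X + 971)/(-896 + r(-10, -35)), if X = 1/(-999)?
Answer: -7760224/7157613 ≈ -1.0842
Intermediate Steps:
r(p, x) = 23/24 + p/18 (r(p, x) = p*(1/18) - 23*(-1/24) = p/18 + 23/24 = 23/24 + p/18)
X = -1/999 ≈ -0.0010010
(X + 971)/(-896 + r(-10, -35)) = (-1/999 + 971)/(-896 + (23/24 + (1/18)*(-10))) = 970028/(999*(-896 + (23/24 - 5/9))) = 970028/(999*(-896 + 29/72)) = 970028/(999*(-64483/72)) = (970028/999)*(-72/64483) = -7760224/7157613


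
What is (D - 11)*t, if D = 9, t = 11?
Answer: -22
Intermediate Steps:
(D - 11)*t = (9 - 11)*11 = -2*11 = -22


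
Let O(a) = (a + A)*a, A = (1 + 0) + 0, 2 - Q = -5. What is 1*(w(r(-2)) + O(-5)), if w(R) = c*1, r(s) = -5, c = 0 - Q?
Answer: 13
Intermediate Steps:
Q = 7 (Q = 2 - 1*(-5) = 2 + 5 = 7)
c = -7 (c = 0 - 1*7 = 0 - 7 = -7)
A = 1 (A = 1 + 0 = 1)
O(a) = a*(1 + a) (O(a) = (a + 1)*a = (1 + a)*a = a*(1 + a))
w(R) = -7 (w(R) = -7*1 = -7)
1*(w(r(-2)) + O(-5)) = 1*(-7 - 5*(1 - 5)) = 1*(-7 - 5*(-4)) = 1*(-7 + 20) = 1*13 = 13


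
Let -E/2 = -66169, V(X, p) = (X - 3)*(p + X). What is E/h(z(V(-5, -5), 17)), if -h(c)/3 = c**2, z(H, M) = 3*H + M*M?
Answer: -132338/839523 ≈ -0.15763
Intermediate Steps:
V(X, p) = (-3 + X)*(X + p)
E = 132338 (E = -2*(-66169) = 132338)
z(H, M) = M**2 + 3*H (z(H, M) = 3*H + M**2 = M**2 + 3*H)
h(c) = -3*c**2
E/h(z(V(-5, -5), 17)) = 132338/((-3*(17**2 + 3*((-5)**2 - 3*(-5) - 3*(-5) - 5*(-5)))**2)) = 132338/((-3*(289 + 3*(25 + 15 + 15 + 25))**2)) = 132338/((-3*(289 + 3*80)**2)) = 132338/((-3*(289 + 240)**2)) = 132338/((-3*529**2)) = 132338/((-3*279841)) = 132338/(-839523) = 132338*(-1/839523) = -132338/839523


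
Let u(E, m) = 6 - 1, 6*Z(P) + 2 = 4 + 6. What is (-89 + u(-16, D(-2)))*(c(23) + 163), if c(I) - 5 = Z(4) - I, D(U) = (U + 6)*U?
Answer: -12292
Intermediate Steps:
D(U) = U*(6 + U) (D(U) = (6 + U)*U = U*(6 + U))
Z(P) = 4/3 (Z(P) = -⅓ + (4 + 6)/6 = -⅓ + (⅙)*10 = -⅓ + 5/3 = 4/3)
u(E, m) = 5
c(I) = 19/3 - I (c(I) = 5 + (4/3 - I) = 19/3 - I)
(-89 + u(-16, D(-2)))*(c(23) + 163) = (-89 + 5)*((19/3 - 1*23) + 163) = -84*((19/3 - 23) + 163) = -84*(-50/3 + 163) = -84*439/3 = -12292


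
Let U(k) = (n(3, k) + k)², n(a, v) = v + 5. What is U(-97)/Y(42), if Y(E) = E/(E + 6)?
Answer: 40824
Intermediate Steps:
n(a, v) = 5 + v
U(k) = (5 + 2*k)² (U(k) = ((5 + k) + k)² = (5 + 2*k)²)
Y(E) = E/(6 + E)
U(-97)/Y(42) = (5 + 2*(-97))²/((42/(6 + 42))) = (5 - 194)²/((42/48)) = (-189)²/((42*(1/48))) = 35721/(7/8) = 35721*(8/7) = 40824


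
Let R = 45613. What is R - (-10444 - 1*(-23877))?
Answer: 32180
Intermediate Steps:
R - (-10444 - 1*(-23877)) = 45613 - (-10444 - 1*(-23877)) = 45613 - (-10444 + 23877) = 45613 - 1*13433 = 45613 - 13433 = 32180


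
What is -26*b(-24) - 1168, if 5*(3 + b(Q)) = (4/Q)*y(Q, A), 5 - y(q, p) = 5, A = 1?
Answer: -1090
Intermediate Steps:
y(q, p) = 0 (y(q, p) = 5 - 1*5 = 5 - 5 = 0)
b(Q) = -3 (b(Q) = -3 + ((4/Q)*0)/5 = -3 + (1/5)*0 = -3 + 0 = -3)
-26*b(-24) - 1168 = -26*(-3) - 1168 = 78 - 1168 = -1090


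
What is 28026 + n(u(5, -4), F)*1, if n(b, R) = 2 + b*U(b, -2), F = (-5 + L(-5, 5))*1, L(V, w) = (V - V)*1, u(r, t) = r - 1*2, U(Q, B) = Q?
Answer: 28037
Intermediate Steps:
u(r, t) = -2 + r (u(r, t) = r - 2 = -2 + r)
L(V, w) = 0 (L(V, w) = 0*1 = 0)
F = -5 (F = (-5 + 0)*1 = -5*1 = -5)
n(b, R) = 2 + b² (n(b, R) = 2 + b*b = 2 + b²)
28026 + n(u(5, -4), F)*1 = 28026 + (2 + (-2 + 5)²)*1 = 28026 + (2 + 3²)*1 = 28026 + (2 + 9)*1 = 28026 + 11*1 = 28026 + 11 = 28037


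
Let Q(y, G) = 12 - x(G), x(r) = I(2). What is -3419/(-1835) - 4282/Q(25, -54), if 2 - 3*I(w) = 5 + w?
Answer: -23432231/75235 ≈ -311.45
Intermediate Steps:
I(w) = -1 - w/3 (I(w) = ⅔ - (5 + w)/3 = ⅔ + (-5/3 - w/3) = -1 - w/3)
x(r) = -5/3 (x(r) = -1 - ⅓*2 = -1 - ⅔ = -5/3)
Q(y, G) = 41/3 (Q(y, G) = 12 - 1*(-5/3) = 12 + 5/3 = 41/3)
-3419/(-1835) - 4282/Q(25, -54) = -3419/(-1835) - 4282/41/3 = -3419*(-1/1835) - 4282*3/41 = 3419/1835 - 12846/41 = -23432231/75235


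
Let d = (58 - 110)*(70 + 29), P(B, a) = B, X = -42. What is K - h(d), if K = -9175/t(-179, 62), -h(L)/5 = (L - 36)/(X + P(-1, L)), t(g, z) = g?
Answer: 5034205/7697 ≈ 654.05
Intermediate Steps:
d = -5148 (d = -52*99 = -5148)
h(L) = -180/43 + 5*L/43 (h(L) = -5*(L - 36)/(-42 - 1) = -5*(-36 + L)/(-43) = -5*(-36 + L)*(-1)/43 = -5*(36/43 - L/43) = -180/43 + 5*L/43)
K = 9175/179 (K = -9175/(-179) = -9175*(-1/179) = 9175/179 ≈ 51.257)
K - h(d) = 9175/179 - (-180/43 + (5/43)*(-5148)) = 9175/179 - (-180/43 - 25740/43) = 9175/179 - 1*(-25920/43) = 9175/179 + 25920/43 = 5034205/7697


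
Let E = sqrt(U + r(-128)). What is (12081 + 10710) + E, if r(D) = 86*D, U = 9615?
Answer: 22791 + I*sqrt(1393) ≈ 22791.0 + 37.323*I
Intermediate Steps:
E = I*sqrt(1393) (E = sqrt(9615 + 86*(-128)) = sqrt(9615 - 11008) = sqrt(-1393) = I*sqrt(1393) ≈ 37.323*I)
(12081 + 10710) + E = (12081 + 10710) + I*sqrt(1393) = 22791 + I*sqrt(1393)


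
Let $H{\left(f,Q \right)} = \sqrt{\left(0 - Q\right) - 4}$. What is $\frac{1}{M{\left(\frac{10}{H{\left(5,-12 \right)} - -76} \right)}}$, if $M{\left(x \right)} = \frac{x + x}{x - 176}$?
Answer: $- \frac{6683}{10} - \frac{88 \sqrt{2}}{5} \approx -693.19$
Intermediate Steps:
$H{\left(f,Q \right)} = \sqrt{-4 - Q}$ ($H{\left(f,Q \right)} = \sqrt{- Q - 4} = \sqrt{-4 - Q}$)
$M{\left(x \right)} = \frac{2 x}{-176 + x}$
$\frac{1}{M{\left(\frac{10}{H{\left(5,-12 \right)} - -76} \right)}} = \frac{1}{2 \frac{10}{\sqrt{-4 - -12} - -76} \frac{1}{-176 + \frac{10}{\sqrt{-4 - -12} - -76}}} = \frac{1}{2 \frac{10}{\sqrt{-4 + 12} + 76} \frac{1}{-176 + \frac{10}{\sqrt{-4 + 12} + 76}}} = \frac{1}{2 \frac{10}{\sqrt{8} + 76} \frac{1}{-176 + \frac{10}{\sqrt{8} + 76}}} = \frac{1}{2 \frac{10}{2 \sqrt{2} + 76} \frac{1}{-176 + \frac{10}{2 \sqrt{2} + 76}}} = \frac{1}{2 \frac{10}{76 + 2 \sqrt{2}} \frac{1}{-176 + \frac{10}{76 + 2 \sqrt{2}}}} = \frac{1}{20 \frac{1}{-176 + \frac{10}{76 + 2 \sqrt{2}}} \frac{1}{76 + 2 \sqrt{2}}} = \frac{\left(-176 + \frac{10}{76 + 2 \sqrt{2}}\right) \left(76 + 2 \sqrt{2}\right)}{20}$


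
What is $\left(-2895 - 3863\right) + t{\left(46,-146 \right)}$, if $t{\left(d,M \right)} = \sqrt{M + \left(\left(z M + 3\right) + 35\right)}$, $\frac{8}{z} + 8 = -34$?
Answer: $-6758 + \frac{2 i \sqrt{8841}}{21} \approx -6758.0 + 8.9549 i$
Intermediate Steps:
$z = - \frac{4}{21}$ ($z = \frac{8}{-8 - 34} = \frac{8}{-42} = 8 \left(- \frac{1}{42}\right) = - \frac{4}{21} \approx -0.19048$)
$t{\left(d,M \right)} = \sqrt{38 + \frac{17 M}{21}}$ ($t{\left(d,M \right)} = \sqrt{M + \left(\left(- \frac{4 M}{21} + 3\right) + 35\right)} = \sqrt{M + \left(\left(3 - \frac{4 M}{21}\right) + 35\right)} = \sqrt{M - \left(-38 + \frac{4 M}{21}\right)} = \sqrt{38 + \frac{17 M}{21}}$)
$\left(-2895 - 3863\right) + t{\left(46,-146 \right)} = \left(-2895 - 3863\right) + \frac{\sqrt{16758 + 357 \left(-146\right)}}{21} = -6758 + \frac{\sqrt{16758 - 52122}}{21} = -6758 + \frac{\sqrt{-35364}}{21} = -6758 + \frac{2 i \sqrt{8841}}{21}$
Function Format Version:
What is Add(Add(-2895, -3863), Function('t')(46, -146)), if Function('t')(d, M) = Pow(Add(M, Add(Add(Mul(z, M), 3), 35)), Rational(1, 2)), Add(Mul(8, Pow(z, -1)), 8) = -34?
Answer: Add(-6758, Mul(Rational(2, 21), I, Pow(8841, Rational(1, 2)))) ≈ Add(-6758.0, Mul(8.9549, I))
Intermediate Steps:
z = Rational(-4, 21) (z = Mul(8, Pow(Add(-8, -34), -1)) = Mul(8, Pow(-42, -1)) = Mul(8, Rational(-1, 42)) = Rational(-4, 21) ≈ -0.19048)
Function('t')(d, M) = Pow(Add(38, Mul(Rational(17, 21), M)), Rational(1, 2)) (Function('t')(d, M) = Pow(Add(M, Add(Add(Mul(Rational(-4, 21), M), 3), 35)), Rational(1, 2)) = Pow(Add(M, Add(Add(3, Mul(Rational(-4, 21), M)), 35)), Rational(1, 2)) = Pow(Add(M, Add(38, Mul(Rational(-4, 21), M))), Rational(1, 2)) = Pow(Add(38, Mul(Rational(17, 21), M)), Rational(1, 2)))
Add(Add(-2895, -3863), Function('t')(46, -146)) = Add(Add(-2895, -3863), Mul(Rational(1, 21), Pow(Add(16758, Mul(357, -146)), Rational(1, 2)))) = Add(-6758, Mul(Rational(1, 21), Pow(Add(16758, -52122), Rational(1, 2)))) = Add(-6758, Mul(Rational(1, 21), Pow(-35364, Rational(1, 2)))) = Add(-6758, Mul(Rational(1, 21), Mul(2, I, Pow(8841, Rational(1, 2))))) = Add(-6758, Mul(Rational(2, 21), I, Pow(8841, Rational(1, 2))))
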